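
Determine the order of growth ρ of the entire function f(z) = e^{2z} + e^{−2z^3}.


Each summand is entire of order 1 and 3 respectively (as in the single-exponential case). The order of a sum is at most the max of the orders, so ρ ≤ 3. For the lower bound: on |z|=r choose arg z so that -2z^3 is real positive; then |e^{-2z^3}| = e^{2r^3} while |e^{2z}| ≤ e^{2r^1} = o(e^{2r^3}). So |f| ≥ e^{2r^3}(1 − o(1)) and ρ ≥ 3. Hence ρ = max(1, 3) = 3.
Therefore ρ = 3.

Order ρ = 3.


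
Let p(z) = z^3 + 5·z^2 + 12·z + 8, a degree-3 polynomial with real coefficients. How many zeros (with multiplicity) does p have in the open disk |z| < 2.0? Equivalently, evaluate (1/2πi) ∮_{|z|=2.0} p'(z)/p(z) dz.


The zeros of p are: -1, (-2 + 2i), (-2 - 2i).
Their magnitudes are: 1, 2.828, 2.828.
Zeros with |z| < R = 2.0: -1.
Count = 1.
By the argument principle, (1/2πi) ∮_{|z|=R} p'(z)/p(z) dz equals exactly this count.

Number of zeros inside |z| < 2.0: 1.


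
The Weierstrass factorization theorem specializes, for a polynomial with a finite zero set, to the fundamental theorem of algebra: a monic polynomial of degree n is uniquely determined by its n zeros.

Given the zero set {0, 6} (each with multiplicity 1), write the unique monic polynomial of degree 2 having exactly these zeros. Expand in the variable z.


The polynomial is p(z) = ∏_{α ∈ S} (z − α), where S = {0, 6}.
Expanding the product yields: p(z) = z^2 -6·z.
The resulting polynomial has degree 2 and real coefficients as required.

p(z) = z^2 -6·z.


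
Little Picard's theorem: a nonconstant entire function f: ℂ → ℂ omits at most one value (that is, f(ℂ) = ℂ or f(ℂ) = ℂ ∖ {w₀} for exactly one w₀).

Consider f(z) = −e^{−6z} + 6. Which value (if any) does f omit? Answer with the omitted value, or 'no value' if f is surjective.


Little Picard bounds the complement of f(ℂ) to at most one point.
e^{−6z} is never zero on ℂ, so -1·e^{−6z} takes every value in ℂ ∖ {0}. Adding 6 shifts the range to ℂ ∖ {6}. Thus f omits exactly the value 6.

Omitted value: 6.


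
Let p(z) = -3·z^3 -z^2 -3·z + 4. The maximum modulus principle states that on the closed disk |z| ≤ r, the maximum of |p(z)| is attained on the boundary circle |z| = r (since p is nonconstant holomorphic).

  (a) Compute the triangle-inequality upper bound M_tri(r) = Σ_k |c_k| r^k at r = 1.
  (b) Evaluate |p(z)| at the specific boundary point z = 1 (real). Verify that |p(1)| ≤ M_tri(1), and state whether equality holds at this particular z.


Coefficients: c_0 = 4, c_1 = -3, c_2 = -1, c_3 = -3. Radius r = 1.
Part (a). Triangle bound: M_tri(r) = Σ_k |c_k| r^k
  = |4|·1^0 + |-3|·1^1 + |-1|·1^2 + |-3|·1^3
  = 4 + 3 + 1 + 3 = 11.
This bounds M(r) := max_{|z|=r} |p(z)| from above; equality holds iff all terms c_k z^k can be made to align in phase at a single z on |z|=r.
Part (b). At z = 1 (real, on the circle |z| = r):
  p(1) = (4)·1^0 + (-3)·1^1 + (-1)·1^2 + (-3)·1^3 = -3.
  |p(1)| = 3.
Check: |p(1)| = 3 ≤ 11 = M_tri(1). ✓ Equality does not hold at z = 1 (the coefficients have mixed signs, so the terms do not all align in phase there).

M_tri(1) = 11; |p(1)| = 3; equality at z=1: no.


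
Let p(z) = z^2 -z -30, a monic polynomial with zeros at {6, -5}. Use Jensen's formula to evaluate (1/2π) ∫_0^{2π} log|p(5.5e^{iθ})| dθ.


Zeros: -5, 6; r = 5.5.
Inside |z| < r: -5. Outside (|z| ≥ r): 6.
p(0) = -30, so log|p(0)| = log(30) = 3.4012.
Apply Jensen: I(r) = log|p(0)| + Σ_k log(r/|z_k|), summed over zeros inside |z| < r.
  log(r/|z_k|) for z_k = -5: log(5.5/5) = 0.0953
  Outside zeros (6) contribute nothing to the Jensen sum.
Sum over inside zeros: 0.0953.
I(r) = log|p(0)| + (inside sum) = 3.4012 + 0.0953 = 3.4965.
Note: since some zeros are outside |z| ≤ r, the simplified n·log(r) form does NOT apply — only the inside zeros contribute.

I(r) ≈ 3.4965.


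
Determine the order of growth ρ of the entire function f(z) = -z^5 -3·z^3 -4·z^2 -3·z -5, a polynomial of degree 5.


|f(z)| ≤ Σ|c_k|·r^k = O(r^5) as r → ∞. Polynomial growth is O(e^{r^ε}) for every ε > 0 (since r^5/e^{r^ε} → 0), so ρ ≤ ε for all ε > 0, i.e. ρ = 0. Every nonconstant polynomial has order 0.
Therefore ρ = 0.

Order ρ = 0.


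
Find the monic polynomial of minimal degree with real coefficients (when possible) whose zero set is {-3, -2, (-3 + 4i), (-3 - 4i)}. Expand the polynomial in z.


The polynomial is p(z) = ∏_{α ∈ S} (z − α), where S = {-3, -2, (-3 + 4i), (-3 - 4i)}.
Expanding the product yields: p(z) = z^4 + 11·z^3 + 61·z^2 + 161·z + 150.
Note conjugate pairs combine to real quadratics: (z − (-3+4i))(z − (-3−4i)) = z² + 6z + 25.
The resulting polynomial has degree 4 and real coefficients as required.

p(z) = z^4 + 11·z^3 + 61·z^2 + 161·z + 150.


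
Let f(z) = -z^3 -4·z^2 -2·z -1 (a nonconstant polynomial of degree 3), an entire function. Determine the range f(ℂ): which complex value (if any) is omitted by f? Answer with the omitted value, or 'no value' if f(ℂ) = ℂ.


Little Picard bounds the complement of f(ℂ) to at most one point.
For every w ∈ ℂ, the equation p(z) − w = 0 is a nonconstant polynomial in z and hence has at least one root by the fundamental theorem of algebra. So p is surjective onto ℂ, omitting no value.

Omitted value: no value.


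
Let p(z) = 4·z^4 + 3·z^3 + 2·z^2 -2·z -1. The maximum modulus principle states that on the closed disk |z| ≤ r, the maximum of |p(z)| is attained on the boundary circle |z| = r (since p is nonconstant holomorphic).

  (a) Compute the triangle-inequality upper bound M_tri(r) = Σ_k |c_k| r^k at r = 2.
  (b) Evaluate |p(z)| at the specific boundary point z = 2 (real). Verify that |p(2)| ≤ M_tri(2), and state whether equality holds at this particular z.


Coefficients: c_0 = -1, c_1 = -2, c_2 = 2, c_3 = 3, c_4 = 4. Radius r = 2.
Part (a). Triangle bound: M_tri(r) = Σ_k |c_k| r^k
  = |-1|·2^0 + |-2|·2^1 + |2|·2^2 + |3|·2^3 + |4|·2^4
  = 1 + 4 + 8 + 24 + 64 = 101.
This bounds M(r) := max_{|z|=r} |p(z)| from above; equality holds iff all terms c_k z^k can be made to align in phase at a single z on |z|=r.
Part (b). At z = 2 (real, on the circle |z| = r):
  p(2) = (-1)·2^0 + (-2)·2^1 + (2)·2^2 + (3)·2^3 + (4)·2^4 = 91.
  |p(2)| = 91.
Check: |p(2)| = 91 ≤ 101 = M_tri(2). ✓ Equality does not hold at z = 2 (the coefficients have mixed signs, so the terms do not all align in phase there).

M_tri(2) = 101; |p(2)| = 91; equality at z=2: no.


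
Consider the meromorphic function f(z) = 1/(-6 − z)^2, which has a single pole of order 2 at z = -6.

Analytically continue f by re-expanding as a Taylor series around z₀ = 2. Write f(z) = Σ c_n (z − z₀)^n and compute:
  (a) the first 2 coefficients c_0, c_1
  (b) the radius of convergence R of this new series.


Let w = z − z₀, so z = z₀ + w.
Then -6 − z = -6 − (z₀ + w) = (-6 − z₀) − w = -8 − w.
f(z) = 1/(-8 − w)^2 = (1/(-8)^2) · (1 − w/(-8))^{−2}.
By the binomial series (1−u)^{−2} = Σ_{n≥0} C(n+1, 1) u^n for |u|<1, with u = w/(-8):
  c_n = C(n+1, 1) / (-8)^(n+2).
  c_0 = 1/(-8)^2 = 1/64.
  c_1 = 2/(-8)^3 = -1/256.
The series is valid for |w/d| < 1, i.e. |z − z₀| < |d|.
Radius of convergence: R = |-6 − z₀| = |-8| = 8 (distance from z₀ to the singularity z = -6).

c_0 = 1/64, c_1 = -1/256; R = 8.


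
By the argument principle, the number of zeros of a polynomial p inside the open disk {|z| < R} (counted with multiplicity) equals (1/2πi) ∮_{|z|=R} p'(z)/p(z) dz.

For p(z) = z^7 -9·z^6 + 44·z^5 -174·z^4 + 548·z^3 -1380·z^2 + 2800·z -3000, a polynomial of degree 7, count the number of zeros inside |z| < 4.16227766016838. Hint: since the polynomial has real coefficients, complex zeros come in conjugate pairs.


The zeros of p are: (3 + 1i), (3 - 1i), (-1 + 3i), (-1 - 3i), 3, (1 + 3i), (1 - 3i).
Their magnitudes are: 3.162, 3.162, 3.162, 3.162, 3, 3.162, 3.162.
Zeros with |z| < R = 4.16227766016838: (3 + 1i), (3 - 1i), (-1 + 3i), (-1 - 3i), 3, (1 + 3i), (1 - 3i).
Count = 7.
By the argument principle, (1/2πi) ∮_{|z|=R} p'(z)/p(z) dz equals exactly this count.

Number of zeros inside |z| < 4.16227766016838: 7.


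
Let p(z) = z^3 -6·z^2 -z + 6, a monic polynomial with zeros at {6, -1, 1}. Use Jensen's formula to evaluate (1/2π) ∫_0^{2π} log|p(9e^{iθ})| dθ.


Zeros: -1, 1, 6; r = 9.
Inside |z| < r: -1, 1, 6. Outside (|z| ≥ r): ∅.
p(0) = 6, so log|p(0)| = log(6) = 1.7918.
Apply Jensen: I(r) = log|p(0)| + Σ_k log(r/|z_k|), summed over zeros inside |z| < r.
  log(r/|z_k|) for z_k = 6: log(9/6) = 0.4055
  log(r/|z_k|) for z_k = -1: log(9/1) = 2.1972
  log(r/|z_k|) for z_k = 1: log(9/1) = 2.1972
Sum over inside zeros: 4.7999.
I(r) = log|p(0)| + (inside sum) = 1.7918 + 4.7999 = 6.5917.
Closed form (all zeros inside, monic): I(r) = n·log(r) = 3·log(9) = 6.5917. ✓

I(r) ≈ 6.5917.


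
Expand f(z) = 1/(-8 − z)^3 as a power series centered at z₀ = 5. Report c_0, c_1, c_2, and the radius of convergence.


Let w = z − z₀, so z = z₀ + w.
Then -8 − z = -8 − (z₀ + w) = (-8 − z₀) − w = -13 − w.
f(z) = 1/(-13 − w)^3 = (1/(-13)^3) · (1 − w/(-13))^{−3}.
By the binomial series (1−u)^{−3} = Σ_{n≥0} C(n+2, 2) u^n for |u|<1, with u = w/(-13):
  c_n = C(n+2, 2) / (-13)^(n+3).
  c_0 = 1/(-13)^3 = -1/2197.
  c_1 = 3/(-13)^4 = 3/28561.
  c_2 = 6/(-13)^5 = -6/371293.
The series is valid for |w/d| < 1, i.e. |z − z₀| < |d|.
Radius of convergence: R = |-8 − z₀| = |-13| = 13 (distance from z₀ to the singularity z = -8).

c_0 = -1/2197, c_1 = 3/28561, c_2 = -6/371293; R = 13.


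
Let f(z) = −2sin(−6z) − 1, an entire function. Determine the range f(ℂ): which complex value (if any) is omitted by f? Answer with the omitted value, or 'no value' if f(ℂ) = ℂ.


Little Picard bounds the complement of f(ℂ) to at most one point.
sin is entire and surjective onto ℂ: for every w ∈ ℂ, sin(ζ) = w has a solution ζ ∈ ℂ (e.g., via the complex inverse arcsin). With ζ = −6z this gives z = ζ/(-6). Then -2·sin(−6z) takes every value in -2·ℂ = ℂ, and adding -1 is a bijection of ℂ. So f is surjective and omits no value. (Note: only on the real line is sin bounded by [−1, 1].)

Omitted value: no value.


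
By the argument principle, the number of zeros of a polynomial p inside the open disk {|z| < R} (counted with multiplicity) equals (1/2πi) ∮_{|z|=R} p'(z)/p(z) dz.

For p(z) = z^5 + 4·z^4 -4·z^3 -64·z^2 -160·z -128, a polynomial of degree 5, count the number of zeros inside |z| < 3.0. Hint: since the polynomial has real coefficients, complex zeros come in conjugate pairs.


The zeros of p are: -2, -2, (-2 + 2i), (-2 - 2i), 4.
Their magnitudes are: 2, 2, 2.828, 2.828, 4.
Zeros with |z| < R = 3.0: -2, -2, (-2 + 2i), (-2 - 2i).
Count = 4.
By the argument principle, (1/2πi) ∮_{|z|=R} p'(z)/p(z) dz equals exactly this count.

Number of zeros inside |z| < 3.0: 4.


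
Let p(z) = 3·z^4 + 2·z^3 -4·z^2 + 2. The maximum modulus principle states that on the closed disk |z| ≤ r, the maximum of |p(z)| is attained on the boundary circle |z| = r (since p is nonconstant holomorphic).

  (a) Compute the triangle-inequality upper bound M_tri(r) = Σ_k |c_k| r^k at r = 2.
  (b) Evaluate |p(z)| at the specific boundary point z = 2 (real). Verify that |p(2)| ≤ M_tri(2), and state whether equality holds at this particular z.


Coefficients: c_0 = 2, c_1 = 0, c_2 = -4, c_3 = 2, c_4 = 3. Radius r = 2.
Part (a). Triangle bound: M_tri(r) = Σ_k |c_k| r^k
  = |2|·2^0 + |0|·2^1 + |-4|·2^2 + |2|·2^3 + |3|·2^4
  = 2 + 0 + 16 + 16 + 48 = 82.
This bounds M(r) := max_{|z|=r} |p(z)| from above; equality holds iff all terms c_k z^k can be made to align in phase at a single z on |z|=r.
Part (b). At z = 2 (real, on the circle |z| = r):
  p(2) = (2)·2^0 + (0)·2^1 + (-4)·2^2 + (2)·2^3 + (3)·2^4 = 50.
  |p(2)| = 50.
Check: |p(2)| = 50 ≤ 82 = M_tri(2). ✓ Equality does not hold at z = 2 (the coefficients have mixed signs, so the terms do not all align in phase there).

M_tri(2) = 82; |p(2)| = 50; equality at z=2: no.


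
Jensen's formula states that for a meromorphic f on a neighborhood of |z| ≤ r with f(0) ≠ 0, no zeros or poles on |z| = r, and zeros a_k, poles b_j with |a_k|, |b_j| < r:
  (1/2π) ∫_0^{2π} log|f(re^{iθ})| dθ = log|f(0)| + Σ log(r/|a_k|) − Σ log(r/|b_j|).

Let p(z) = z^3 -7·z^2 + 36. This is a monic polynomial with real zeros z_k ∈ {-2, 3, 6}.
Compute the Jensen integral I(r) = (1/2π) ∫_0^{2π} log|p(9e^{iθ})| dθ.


Zeros: -2, 3, 6; r = 9.
Inside |z| < r: -2, 3, 6. Outside (|z| ≥ r): ∅.
p(0) = 36, so log|p(0)| = log(36) = 3.5835.
Apply Jensen: I(r) = log|p(0)| + Σ_k log(r/|z_k|), summed over zeros inside |z| < r.
  log(r/|z_k|) for z_k = -2: log(9/2) = 1.5041
  log(r/|z_k|) for z_k = 3: log(9/3) = 1.0986
  log(r/|z_k|) for z_k = 6: log(9/6) = 0.4055
Sum over inside zeros: 3.0082.
I(r) = log|p(0)| + (inside sum) = 3.5835 + 3.0082 = 6.5917.
Closed form (all zeros inside, monic): I(r) = n·log(r) = 3·log(9) = 6.5917. ✓

I(r) ≈ 6.5917.


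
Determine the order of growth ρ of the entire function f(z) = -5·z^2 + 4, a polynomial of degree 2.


|f(z)| ≤ Σ|c_k|·r^k = O(r^2) as r → ∞. Polynomial growth is O(e^{r^ε}) for every ε > 0 (since r^2/e^{r^ε} → 0), so ρ ≤ ε for all ε > 0, i.e. ρ = 0. Every nonconstant polynomial has order 0.
Therefore ρ = 0.

Order ρ = 0.


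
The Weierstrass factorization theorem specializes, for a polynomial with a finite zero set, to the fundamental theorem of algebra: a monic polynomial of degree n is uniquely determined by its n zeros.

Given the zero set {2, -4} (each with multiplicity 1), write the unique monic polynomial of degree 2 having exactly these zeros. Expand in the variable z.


The polynomial is p(z) = ∏_{α ∈ S} (z − α), where S = {2, -4}.
Expanding the product yields: p(z) = z^2 + 2·z -8.
The resulting polynomial has degree 2 and real coefficients as required.

p(z) = z^2 + 2·z -8.


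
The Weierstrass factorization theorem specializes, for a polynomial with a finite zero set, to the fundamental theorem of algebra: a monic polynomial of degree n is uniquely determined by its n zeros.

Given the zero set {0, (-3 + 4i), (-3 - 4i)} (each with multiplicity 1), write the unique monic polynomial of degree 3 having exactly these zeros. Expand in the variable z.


The polynomial is p(z) = ∏_{α ∈ S} (z − α), where S = {0, (-3 + 4i), (-3 - 4i)}.
Expanding the product yields: p(z) = z^3 + 6·z^2 + 25·z.
Note conjugate pairs combine to real quadratics: (z − (-3+4i))(z − (-3−4i)) = z² + 6z + 25.
The resulting polynomial has degree 3 and real coefficients as required.

p(z) = z^3 + 6·z^2 + 25·z.


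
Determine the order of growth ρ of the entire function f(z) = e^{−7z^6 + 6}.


|e^{−7z^6 + 6}| = e^{Re(-7·z^6) + 6} ≤ e^{7|z|^6 + 6} = e^{7r^6 + 6} on |z| = r, so ρ ≤ 6. Choosing z on |z|=r so that -7·z^6 is real positive (always possible by picking arg z appropriately) gives |f(z)| = e^{7r^6 + 6}, matching the bound. The additive constant 6 does not affect log log M(r) ~ 6·log r. Hence ρ = 6.
Therefore ρ = 6.

Order ρ = 6.


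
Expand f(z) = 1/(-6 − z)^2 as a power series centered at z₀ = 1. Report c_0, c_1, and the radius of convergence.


Let w = z − z₀, so z = z₀ + w.
Then -6 − z = -6 − (z₀ + w) = (-6 − z₀) − w = -7 − w.
f(z) = 1/(-7 − w)^2 = (1/(-7)^2) · (1 − w/(-7))^{−2}.
By the binomial series (1−u)^{−2} = Σ_{n≥0} C(n+1, 1) u^n for |u|<1, with u = w/(-7):
  c_n = C(n+1, 1) / (-7)^(n+2).
  c_0 = 1/(-7)^2 = 1/49.
  c_1 = 2/(-7)^3 = -2/343.
The series is valid for |w/d| < 1, i.e. |z − z₀| < |d|.
Radius of convergence: R = |-6 − z₀| = |-7| = 7 (distance from z₀ to the singularity z = -6).

c_0 = 1/49, c_1 = -2/343; R = 7.


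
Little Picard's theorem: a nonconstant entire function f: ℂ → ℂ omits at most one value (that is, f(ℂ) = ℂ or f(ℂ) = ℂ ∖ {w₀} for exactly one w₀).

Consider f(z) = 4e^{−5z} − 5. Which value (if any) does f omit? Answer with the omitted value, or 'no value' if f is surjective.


Little Picard bounds the complement of f(ℂ) to at most one point.
e^{−5z} is never zero on ℂ, so 4·e^{−5z} takes every value in ℂ ∖ {0}. Adding -5 shifts the range to ℂ ∖ {-5}. Thus f omits exactly the value -5.

Omitted value: -5.


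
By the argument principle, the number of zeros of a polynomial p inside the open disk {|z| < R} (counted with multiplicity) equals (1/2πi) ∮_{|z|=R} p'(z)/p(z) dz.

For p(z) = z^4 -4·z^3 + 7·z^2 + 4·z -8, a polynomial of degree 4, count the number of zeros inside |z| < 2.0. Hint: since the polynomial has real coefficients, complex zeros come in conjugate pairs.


The zeros of p are: (2 + 2i), (2 - 2i), -1, 1.
Their magnitudes are: 2.828, 2.828, 1, 1.
Zeros with |z| < R = 2.0: -1, 1.
Count = 2.
By the argument principle, (1/2πi) ∮_{|z|=R} p'(z)/p(z) dz equals exactly this count.

Number of zeros inside |z| < 2.0: 2.


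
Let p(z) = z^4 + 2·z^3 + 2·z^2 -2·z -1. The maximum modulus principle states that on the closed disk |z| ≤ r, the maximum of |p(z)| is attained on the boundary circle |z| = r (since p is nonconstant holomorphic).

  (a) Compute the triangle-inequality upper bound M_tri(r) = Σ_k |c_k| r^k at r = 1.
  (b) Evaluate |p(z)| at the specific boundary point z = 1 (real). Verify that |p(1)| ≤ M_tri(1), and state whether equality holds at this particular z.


Coefficients: c_0 = -1, c_1 = -2, c_2 = 2, c_3 = 2, c_4 = 1. Radius r = 1.
Part (a). Triangle bound: M_tri(r) = Σ_k |c_k| r^k
  = |-1|·1^0 + |-2|·1^1 + |2|·1^2 + |2|·1^3 + |1|·1^4
  = 1 + 2 + 2 + 2 + 1 = 8.
This bounds M(r) := max_{|z|=r} |p(z)| from above; equality holds iff all terms c_k z^k can be made to align in phase at a single z on |z|=r.
Part (b). At z = 1 (real, on the circle |z| = r):
  p(1) = (-1)·1^0 + (-2)·1^1 + (2)·1^2 + (2)·1^3 + (1)·1^4 = 2.
  |p(1)| = 2.
Check: |p(1)| = 2 ≤ 8 = M_tri(1). ✓ Equality does not hold at z = 1 (the coefficients have mixed signs, so the terms do not all align in phase there).

M_tri(1) = 8; |p(1)| = 2; equality at z=1: no.


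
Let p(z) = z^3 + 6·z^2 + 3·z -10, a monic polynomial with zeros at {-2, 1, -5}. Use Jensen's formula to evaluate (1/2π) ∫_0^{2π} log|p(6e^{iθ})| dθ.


Zeros: -5, -2, 1; r = 6.
Inside |z| < r: -5, -2, 1. Outside (|z| ≥ r): ∅.
p(0) = -10, so log|p(0)| = log(10) = 2.3026.
Apply Jensen: I(r) = log|p(0)| + Σ_k log(r/|z_k|), summed over zeros inside |z| < r.
  log(r/|z_k|) for z_k = -2: log(6/2) = 1.0986
  log(r/|z_k|) for z_k = 1: log(6/1) = 1.7918
  log(r/|z_k|) for z_k = -5: log(6/5) = 0.1823
Sum over inside zeros: 3.0727.
I(r) = log|p(0)| + (inside sum) = 2.3026 + 3.0727 = 5.3753.
Closed form (all zeros inside, monic): I(r) = n·log(r) = 3·log(6) = 5.3753. ✓

I(r) ≈ 5.3753.


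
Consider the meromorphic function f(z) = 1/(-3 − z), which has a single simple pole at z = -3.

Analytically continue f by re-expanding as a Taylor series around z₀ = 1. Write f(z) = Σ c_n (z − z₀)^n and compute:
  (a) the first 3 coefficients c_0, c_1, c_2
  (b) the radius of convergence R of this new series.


Let w = z − z₀, so z = z₀ + w.
Then -3 − z = -3 − (z₀ + w) = (-3 − z₀) − w = -4 − w.
f(z) = 1/(-4 − w) = (1/(-4)) · 1/(1 − w/(-4)) = Σ_{n≥0} w^n / (-4)^(n+1).
So c_n = 1/(-4)^(n+1):
  c_0 = 1/(-4)^1 = -1/4.
  c_1 = 1/(-4)^2 = 1/16.
  c_2 = 1/(-4)^3 = -1/64.
The series is valid for |w/d| < 1, i.e. |z − z₀| < |d|.
Radius of convergence: R = |-3 − z₀| = |-4| = 4 (distance from z₀ to the singularity z = -3).

c_0 = -1/4, c_1 = 1/16, c_2 = -1/64; R = 4.


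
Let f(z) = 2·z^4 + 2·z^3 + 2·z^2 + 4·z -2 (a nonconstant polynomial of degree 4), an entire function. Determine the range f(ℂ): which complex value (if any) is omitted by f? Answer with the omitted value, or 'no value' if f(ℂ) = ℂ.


Little Picard bounds the complement of f(ℂ) to at most one point.
For every w ∈ ℂ, the equation p(z) − w = 0 is a nonconstant polynomial in z and hence has at least one root by the fundamental theorem of algebra. So p is surjective onto ℂ, omitting no value.

Omitted value: no value.


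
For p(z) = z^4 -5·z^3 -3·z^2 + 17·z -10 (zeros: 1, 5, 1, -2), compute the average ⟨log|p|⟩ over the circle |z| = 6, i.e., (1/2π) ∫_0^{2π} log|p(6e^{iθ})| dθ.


Zeros: -2, 1, 1, 5; r = 6.
Inside |z| < r: -2, 1, 1, 5. Outside (|z| ≥ r): ∅.
p(0) = -10, so log|p(0)| = log(10) = 2.3026.
Apply Jensen: I(r) = log|p(0)| + Σ_k log(r/|z_k|), summed over zeros inside |z| < r.
  log(r/|z_k|) for z_k = 1: log(6/1) = 1.7918
  log(r/|z_k|) for z_k = 5: log(6/5) = 0.1823
  log(r/|z_k|) for z_k = 1: log(6/1) = 1.7918
  log(r/|z_k|) for z_k = -2: log(6/2) = 1.0986
Sum over inside zeros: 4.8645.
I(r) = log|p(0)| + (inside sum) = 2.3026 + 4.8645 = 7.1670.
Closed form (all zeros inside, monic): I(r) = n·log(r) = 4·log(6) = 7.1670. ✓

I(r) ≈ 7.1670.


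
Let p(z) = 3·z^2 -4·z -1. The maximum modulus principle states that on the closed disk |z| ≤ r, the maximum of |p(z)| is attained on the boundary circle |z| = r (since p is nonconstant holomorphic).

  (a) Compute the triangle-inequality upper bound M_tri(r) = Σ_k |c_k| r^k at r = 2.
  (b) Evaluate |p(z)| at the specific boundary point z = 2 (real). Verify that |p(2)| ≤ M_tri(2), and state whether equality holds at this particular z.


Coefficients: c_0 = -1, c_1 = -4, c_2 = 3. Radius r = 2.
Part (a). Triangle bound: M_tri(r) = Σ_k |c_k| r^k
  = |-1|·2^0 + |-4|·2^1 + |3|·2^2
  = 1 + 8 + 12 = 21.
This bounds M(r) := max_{|z|=r} |p(z)| from above; equality holds iff all terms c_k z^k can be made to align in phase at a single z on |z|=r.
Part (b). At z = 2 (real, on the circle |z| = r):
  p(2) = (-1)·2^0 + (-4)·2^1 + (3)·2^2 = 3.
  |p(2)| = 3.
Check: |p(2)| = 3 ≤ 21 = M_tri(2). ✓ Equality does not hold at z = 2 (the coefficients have mixed signs, so the terms do not all align in phase there).

M_tri(2) = 21; |p(2)| = 3; equality at z=2: no.


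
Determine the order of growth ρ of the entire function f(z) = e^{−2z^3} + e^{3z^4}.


Each summand is entire of order 3 and 4 respectively (as in the single-exponential case). The order of a sum is at most the max of the orders, so ρ ≤ 4. For the lower bound: on |z|=r choose arg z so that 3z^4 is real positive; then |e^{3z^4}| = e^{3r^4} while |e^{-2z^3}| ≤ e^{2r^3} = o(e^{3r^4}). So |f| ≥ e^{3r^4}(1 − o(1)) and ρ ≥ 4. Hence ρ = max(3, 4) = 4.
Therefore ρ = 4.

Order ρ = 4.


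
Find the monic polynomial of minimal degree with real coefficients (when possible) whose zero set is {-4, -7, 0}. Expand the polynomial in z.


The polynomial is p(z) = ∏_{α ∈ S} (z − α), where S = {-4, -7, 0}.
Expanding the product yields: p(z) = z^3 + 11·z^2 + 28·z.
The resulting polynomial has degree 3 and real coefficients as required.

p(z) = z^3 + 11·z^2 + 28·z.


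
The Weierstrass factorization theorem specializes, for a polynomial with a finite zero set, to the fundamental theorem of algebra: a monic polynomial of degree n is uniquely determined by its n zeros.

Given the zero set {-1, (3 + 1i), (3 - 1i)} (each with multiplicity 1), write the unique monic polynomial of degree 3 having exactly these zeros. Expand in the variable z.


The polynomial is p(z) = ∏_{α ∈ S} (z − α), where S = {-1, (3 + 1i), (3 - 1i)}.
Expanding the product yields: p(z) = z^3 -5·z^2 + 4·z + 10.
Note conjugate pairs combine to real quadratics: (z − (3+1i))(z − (3−1i)) = z² − 6z + 10.
The resulting polynomial has degree 3 and real coefficients as required.

p(z) = z^3 -5·z^2 + 4·z + 10.


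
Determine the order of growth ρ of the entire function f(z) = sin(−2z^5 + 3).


Write sin(w) = (e^{iw} ± e^{−iw})/(2 or 2i), so |sin(w)| ≤ e^{|w|}. With w = −2z^5 + 3, |w| ≤ 2r^5 + 3 on |z|=r, giving M(r) ≤ e^{2r^5 + 3} and ρ ≤ 5. For the lower bound, choose z on |z|=r with -2z^5 purely imaginary of modulus 2r^5; then |sin(−2z^5 + 3)| grows like e^{2r^5}/2, so ρ ≥ 5. Hence ρ = 5.
Therefore ρ = 5.

Order ρ = 5.


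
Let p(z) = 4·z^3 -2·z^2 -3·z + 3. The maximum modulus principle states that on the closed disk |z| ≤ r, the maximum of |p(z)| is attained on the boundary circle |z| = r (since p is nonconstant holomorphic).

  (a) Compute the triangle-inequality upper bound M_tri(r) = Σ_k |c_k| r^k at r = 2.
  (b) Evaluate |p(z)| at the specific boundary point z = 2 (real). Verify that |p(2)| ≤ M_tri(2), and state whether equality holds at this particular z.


Coefficients: c_0 = 3, c_1 = -3, c_2 = -2, c_3 = 4. Radius r = 2.
Part (a). Triangle bound: M_tri(r) = Σ_k |c_k| r^k
  = |3|·2^0 + |-3|·2^1 + |-2|·2^2 + |4|·2^3
  = 3 + 6 + 8 + 32 = 49.
This bounds M(r) := max_{|z|=r} |p(z)| from above; equality holds iff all terms c_k z^k can be made to align in phase at a single z on |z|=r.
Part (b). At z = 2 (real, on the circle |z| = r):
  p(2) = (3)·2^0 + (-3)·2^1 + (-2)·2^2 + (4)·2^3 = 21.
  |p(2)| = 21.
Check: |p(2)| = 21 ≤ 49 = M_tri(2). ✓ Equality does not hold at z = 2 (the coefficients have mixed signs, so the terms do not all align in phase there).

M_tri(2) = 49; |p(2)| = 21; equality at z=2: no.


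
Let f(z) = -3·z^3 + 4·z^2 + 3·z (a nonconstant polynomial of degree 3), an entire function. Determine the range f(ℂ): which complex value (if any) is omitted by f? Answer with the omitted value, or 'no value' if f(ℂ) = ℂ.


Little Picard bounds the complement of f(ℂ) to at most one point.
For every w ∈ ℂ, the equation p(z) − w = 0 is a nonconstant polynomial in z and hence has at least one root by the fundamental theorem of algebra. So p is surjective onto ℂ, omitting no value.

Omitted value: no value.


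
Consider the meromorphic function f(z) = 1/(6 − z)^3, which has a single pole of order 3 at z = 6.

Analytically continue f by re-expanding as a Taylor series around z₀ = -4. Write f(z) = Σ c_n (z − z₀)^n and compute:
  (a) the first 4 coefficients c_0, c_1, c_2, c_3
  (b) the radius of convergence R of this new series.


Let w = z − z₀, so z = z₀ + w.
Then 6 − z = 6 − (z₀ + w) = (6 − z₀) − w = 10 − w.
f(z) = 1/(10 − w)^3 = (1/(10)^3) · (1 − w/(10))^{−3}.
By the binomial series (1−u)^{−3} = Σ_{n≥0} C(n+2, 2) u^n for |u|<1, with u = w/(10):
  c_n = C(n+2, 2) / (10)^(n+3).
  c_0 = 1/(10)^3 = 1/1000.
  c_1 = 3/(10)^4 = 3/10000.
  c_2 = 6/(10)^5 = 3/50000.
  c_3 = 10/(10)^6 = 1/100000.
The series is valid for |w/d| < 1, i.e. |z − z₀| < |d|.
Radius of convergence: R = |6 − z₀| = |10| = 10 (distance from z₀ to the singularity z = 6).

c_0 = 1/1000, c_1 = 3/10000, c_2 = 3/50000, c_3 = 1/100000; R = 10.


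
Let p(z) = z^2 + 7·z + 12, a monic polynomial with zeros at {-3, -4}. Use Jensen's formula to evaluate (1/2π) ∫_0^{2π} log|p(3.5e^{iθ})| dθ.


Zeros: -4, -3; r = 3.5.
Inside |z| < r: -3. Outside (|z| ≥ r): -4.
p(0) = 12, so log|p(0)| = log(12) = 2.4849.
Apply Jensen: I(r) = log|p(0)| + Σ_k log(r/|z_k|), summed over zeros inside |z| < r.
  log(r/|z_k|) for z_k = -3: log(3.5/3) = 0.1542
  Outside zeros (-4) contribute nothing to the Jensen sum.
Sum over inside zeros: 0.1542.
I(r) = log|p(0)| + (inside sum) = 2.4849 + 0.1542 = 2.6391.
Note: since some zeros are outside |z| ≤ r, the simplified n·log(r) form does NOT apply — only the inside zeros contribute.

I(r) ≈ 2.6391.


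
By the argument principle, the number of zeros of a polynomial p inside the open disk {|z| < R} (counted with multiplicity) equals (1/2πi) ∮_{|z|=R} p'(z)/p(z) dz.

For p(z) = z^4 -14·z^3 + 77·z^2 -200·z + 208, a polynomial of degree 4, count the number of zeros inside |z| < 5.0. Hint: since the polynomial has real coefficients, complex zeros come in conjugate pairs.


The zeros of p are: 4, (3 + 2i), (3 - 2i), 4.
Their magnitudes are: 4, 3.606, 3.606, 4.
Zeros with |z| < R = 5.0: 4, (3 + 2i), (3 - 2i), 4.
Count = 4.
By the argument principle, (1/2πi) ∮_{|z|=R} p'(z)/p(z) dz equals exactly this count.

Number of zeros inside |z| < 5.0: 4.


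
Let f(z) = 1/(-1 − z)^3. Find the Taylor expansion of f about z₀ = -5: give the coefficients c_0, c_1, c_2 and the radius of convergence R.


Let w = z − z₀, so z = z₀ + w.
Then -1 − z = -1 − (z₀ + w) = (-1 − z₀) − w = 4 − w.
f(z) = 1/(4 − w)^3 = (1/(4)^3) · (1 − w/(4))^{−3}.
By the binomial series (1−u)^{−3} = Σ_{n≥0} C(n+2, 2) u^n for |u|<1, with u = w/(4):
  c_n = C(n+2, 2) / (4)^(n+3).
  c_0 = 1/(4)^3 = 1/64.
  c_1 = 3/(4)^4 = 3/256.
  c_2 = 6/(4)^5 = 3/512.
The series is valid for |w/d| < 1, i.e. |z − z₀| < |d|.
Radius of convergence: R = |-1 − z₀| = |4| = 4 (distance from z₀ to the singularity z = -1).

c_0 = 1/64, c_1 = 3/256, c_2 = 3/512; R = 4.


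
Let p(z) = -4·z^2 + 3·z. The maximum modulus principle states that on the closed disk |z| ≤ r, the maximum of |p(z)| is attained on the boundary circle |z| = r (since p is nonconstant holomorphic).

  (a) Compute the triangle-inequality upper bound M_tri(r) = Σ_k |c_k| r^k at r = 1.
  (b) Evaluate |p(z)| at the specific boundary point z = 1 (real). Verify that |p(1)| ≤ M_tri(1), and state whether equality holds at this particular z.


Coefficients: c_0 = 0, c_1 = 3, c_2 = -4. Radius r = 1.
Part (a). Triangle bound: M_tri(r) = Σ_k |c_k| r^k
  = |0|·1^0 + |3|·1^1 + |-4|·1^2
  = 0 + 3 + 4 = 7.
This bounds M(r) := max_{|z|=r} |p(z)| from above; equality holds iff all terms c_k z^k can be made to align in phase at a single z on |z|=r.
Part (b). At z = 1 (real, on the circle |z| = r):
  p(1) = (0)·1^0 + (3)·1^1 + (-4)·1^2 = -1.
  |p(1)| = 1.
Check: |p(1)| = 1 ≤ 7 = M_tri(1). ✓ Equality does not hold at z = 1 (the coefficients have mixed signs, so the terms do not all align in phase there).

M_tri(1) = 7; |p(1)| = 1; equality at z=1: no.


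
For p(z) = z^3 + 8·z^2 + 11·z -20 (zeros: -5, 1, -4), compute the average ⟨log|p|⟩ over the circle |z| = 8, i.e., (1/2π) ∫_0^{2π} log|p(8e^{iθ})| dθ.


Zeros: -5, -4, 1; r = 8.
Inside |z| < r: -5, -4, 1. Outside (|z| ≥ r): ∅.
p(0) = -20, so log|p(0)| = log(20) = 2.9957.
Apply Jensen: I(r) = log|p(0)| + Σ_k log(r/|z_k|), summed over zeros inside |z| < r.
  log(r/|z_k|) for z_k = -5: log(8/5) = 0.4700
  log(r/|z_k|) for z_k = 1: log(8/1) = 2.0794
  log(r/|z_k|) for z_k = -4: log(8/4) = 0.6931
Sum over inside zeros: 3.2426.
I(r) = log|p(0)| + (inside sum) = 2.9957 + 3.2426 = 6.2383.
Closed form (all zeros inside, monic): I(r) = n·log(r) = 3·log(8) = 6.2383. ✓

I(r) ≈ 6.2383.


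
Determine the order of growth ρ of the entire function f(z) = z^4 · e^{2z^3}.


M(r) = max_{|z|=r} |1|·|z|^4·|e^{2z^3}| = 1·r^4 · e^{2r^3} (the factors attain their maxima compatibly on |z|=r). Then log M(r) = log 1 + 4·log r + 2r^3, dominated by the last term, so log log M(r) ~ 3·log r. The polynomial factor 1z^4 contributes only a log r term and does not affect the order. ρ = 3.
Therefore ρ = 3.

Order ρ = 3.


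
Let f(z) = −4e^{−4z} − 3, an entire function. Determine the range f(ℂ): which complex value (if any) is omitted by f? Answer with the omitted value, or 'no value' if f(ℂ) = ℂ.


Little Picard bounds the complement of f(ℂ) to at most one point.
e^{−4z} is never zero on ℂ, so -4·e^{−4z} takes every value in ℂ ∖ {0}. Adding -3 shifts the range to ℂ ∖ {-3}. Thus f omits exactly the value -3.

Omitted value: -3.


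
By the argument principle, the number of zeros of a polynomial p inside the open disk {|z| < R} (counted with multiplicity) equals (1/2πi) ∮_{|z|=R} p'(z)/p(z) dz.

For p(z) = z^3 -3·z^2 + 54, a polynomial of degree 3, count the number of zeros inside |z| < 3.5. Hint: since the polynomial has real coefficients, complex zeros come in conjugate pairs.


The zeros of p are: (3 + 3i), (3 - 3i), -3.
Their magnitudes are: 4.243, 4.243, 3.
Zeros with |z| < R = 3.5: -3.
Count = 1.
By the argument principle, (1/2πi) ∮_{|z|=R} p'(z)/p(z) dz equals exactly this count.

Number of zeros inside |z| < 3.5: 1.


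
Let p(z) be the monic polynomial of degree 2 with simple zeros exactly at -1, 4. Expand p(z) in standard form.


The polynomial is p(z) = ∏_{α ∈ S} (z − α), where S = {-1, 4}.
Expanding the product yields: p(z) = z^2 -3·z -4.
The resulting polynomial has degree 2 and real coefficients as required.

p(z) = z^2 -3·z -4.


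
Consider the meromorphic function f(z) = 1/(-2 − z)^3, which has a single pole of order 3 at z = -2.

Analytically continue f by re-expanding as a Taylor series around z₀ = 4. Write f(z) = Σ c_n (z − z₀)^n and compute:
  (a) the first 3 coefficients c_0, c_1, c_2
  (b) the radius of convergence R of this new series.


Let w = z − z₀, so z = z₀ + w.
Then -2 − z = -2 − (z₀ + w) = (-2 − z₀) − w = -6 − w.
f(z) = 1/(-6 − w)^3 = (1/(-6)^3) · (1 − w/(-6))^{−3}.
By the binomial series (1−u)^{−3} = Σ_{n≥0} C(n+2, 2) u^n for |u|<1, with u = w/(-6):
  c_n = C(n+2, 2) / (-6)^(n+3).
  c_0 = 1/(-6)^3 = -1/216.
  c_1 = 3/(-6)^4 = 1/432.
  c_2 = 6/(-6)^5 = -1/1296.
The series is valid for |w/d| < 1, i.e. |z − z₀| < |d|.
Radius of convergence: R = |-2 − z₀| = |-6| = 6 (distance from z₀ to the singularity z = -2).

c_0 = -1/216, c_1 = 1/432, c_2 = -1/1296; R = 6.


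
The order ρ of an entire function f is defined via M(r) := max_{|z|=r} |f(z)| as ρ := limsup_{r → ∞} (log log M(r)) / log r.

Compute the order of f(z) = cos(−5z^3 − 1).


Write cos(w) = (e^{iw} ± e^{−iw})/(2 or 2i), so |cos(w)| ≤ e^{|w|}. With w = −5z^3 − 1, |w| ≤ 5r^3 + 1 on |z|=r, giving M(r) ≤ e^{5r^3 + 1} and ρ ≤ 3. For the lower bound, choose z on |z|=r with -5z^3 purely imaginary of modulus 5r^3; then |cos(−5z^3 − 1)| grows like e^{5r^3}/2, so ρ ≥ 3. Hence ρ = 3.
Therefore ρ = 3.

Order ρ = 3.


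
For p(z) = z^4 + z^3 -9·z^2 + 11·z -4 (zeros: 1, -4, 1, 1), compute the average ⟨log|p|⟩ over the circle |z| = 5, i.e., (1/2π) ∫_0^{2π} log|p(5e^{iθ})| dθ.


Zeros: -4, 1, 1, 1; r = 5.
Inside |z| < r: -4, 1, 1, 1. Outside (|z| ≥ r): ∅.
p(0) = -4, so log|p(0)| = log(4) = 1.3863.
Apply Jensen: I(r) = log|p(0)| + Σ_k log(r/|z_k|), summed over zeros inside |z| < r.
  log(r/|z_k|) for z_k = 1: log(5/1) = 1.6094
  log(r/|z_k|) for z_k = -4: log(5/4) = 0.2231
  log(r/|z_k|) for z_k = 1: log(5/1) = 1.6094
  log(r/|z_k|) for z_k = 1: log(5/1) = 1.6094
Sum over inside zeros: 5.0515.
I(r) = log|p(0)| + (inside sum) = 1.3863 + 5.0515 = 6.4378.
Closed form (all zeros inside, monic): I(r) = n·log(r) = 4·log(5) = 6.4378. ✓

I(r) ≈ 6.4378.


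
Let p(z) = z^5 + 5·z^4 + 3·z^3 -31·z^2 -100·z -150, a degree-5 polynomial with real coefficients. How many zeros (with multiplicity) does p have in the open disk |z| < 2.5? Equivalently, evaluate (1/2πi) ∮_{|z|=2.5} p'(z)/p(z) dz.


The zeros of p are: (-1 + 2i), (-1 - 2i), (-3 + 1i), (-3 - 1i), 3.
Their magnitudes are: 2.236, 2.236, 3.162, 3.162, 3.
Zeros with |z| < R = 2.5: (-1 + 2i), (-1 - 2i).
Count = 2.
By the argument principle, (1/2πi) ∮_{|z|=R} p'(z)/p(z) dz equals exactly this count.

Number of zeros inside |z| < 2.5: 2.


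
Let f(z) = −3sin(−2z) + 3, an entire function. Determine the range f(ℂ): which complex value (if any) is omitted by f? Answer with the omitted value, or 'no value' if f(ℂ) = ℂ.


Little Picard bounds the complement of f(ℂ) to at most one point.
sin is entire and surjective onto ℂ: for every w ∈ ℂ, sin(ζ) = w has a solution ζ ∈ ℂ (e.g., via the complex inverse arcsin). With ζ = −2z this gives z = ζ/(-2). Then -3·sin(−2z) takes every value in -3·ℂ = ℂ, and adding 3 is a bijection of ℂ. So f is surjective and omits no value. (Note: only on the real line is sin bounded by [−1, 1].)

Omitted value: no value.


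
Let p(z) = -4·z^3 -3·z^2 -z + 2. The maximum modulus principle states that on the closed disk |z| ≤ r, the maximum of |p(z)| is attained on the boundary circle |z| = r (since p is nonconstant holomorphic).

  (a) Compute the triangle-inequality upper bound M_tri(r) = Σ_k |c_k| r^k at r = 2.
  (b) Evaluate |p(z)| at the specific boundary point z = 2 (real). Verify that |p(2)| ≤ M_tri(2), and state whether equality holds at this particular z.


Coefficients: c_0 = 2, c_1 = -1, c_2 = -3, c_3 = -4. Radius r = 2.
Part (a). Triangle bound: M_tri(r) = Σ_k |c_k| r^k
  = |2|·2^0 + |-1|·2^1 + |-3|·2^2 + |-4|·2^3
  = 2 + 2 + 12 + 32 = 48.
This bounds M(r) := max_{|z|=r} |p(z)| from above; equality holds iff all terms c_k z^k can be made to align in phase at a single z on |z|=r.
Part (b). At z = 2 (real, on the circle |z| = r):
  p(2) = (2)·2^0 + (-1)·2^1 + (-3)·2^2 + (-4)·2^3 = -44.
  |p(2)| = 44.
Check: |p(2)| = 44 ≤ 48 = M_tri(2). ✓ Equality does not hold at z = 2 (the coefficients have mixed signs, so the terms do not all align in phase there).

M_tri(2) = 48; |p(2)| = 44; equality at z=2: no.


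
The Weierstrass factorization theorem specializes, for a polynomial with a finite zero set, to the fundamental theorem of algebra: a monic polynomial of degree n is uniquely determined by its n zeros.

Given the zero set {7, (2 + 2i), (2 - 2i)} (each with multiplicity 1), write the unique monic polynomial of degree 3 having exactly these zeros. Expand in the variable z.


The polynomial is p(z) = ∏_{α ∈ S} (z − α), where S = {7, (2 + 2i), (2 - 2i)}.
Expanding the product yields: p(z) = z^3 -11·z^2 + 36·z -56.
Note conjugate pairs combine to real quadratics: (z − (2+2i))(z − (2−2i)) = z² − 4z + 8.
The resulting polynomial has degree 3 and real coefficients as required.

p(z) = z^3 -11·z^2 + 36·z -56.


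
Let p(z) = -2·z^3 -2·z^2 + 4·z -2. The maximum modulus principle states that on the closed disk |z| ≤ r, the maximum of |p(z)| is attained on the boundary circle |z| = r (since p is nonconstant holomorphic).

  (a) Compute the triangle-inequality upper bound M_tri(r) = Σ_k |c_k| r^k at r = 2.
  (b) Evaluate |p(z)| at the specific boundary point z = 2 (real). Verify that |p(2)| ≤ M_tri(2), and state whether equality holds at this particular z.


Coefficients: c_0 = -2, c_1 = 4, c_2 = -2, c_3 = -2. Radius r = 2.
Part (a). Triangle bound: M_tri(r) = Σ_k |c_k| r^k
  = |-2|·2^0 + |4|·2^1 + |-2|·2^2 + |-2|·2^3
  = 2 + 8 + 8 + 16 = 34.
This bounds M(r) := max_{|z|=r} |p(z)| from above; equality holds iff all terms c_k z^k can be made to align in phase at a single z on |z|=r.
Part (b). At z = 2 (real, on the circle |z| = r):
  p(2) = (-2)·2^0 + (4)·2^1 + (-2)·2^2 + (-2)·2^3 = -18.
  |p(2)| = 18.
Check: |p(2)| = 18 ≤ 34 = M_tri(2). ✓ Equality does not hold at z = 2 (the coefficients have mixed signs, so the terms do not all align in phase there).

M_tri(2) = 34; |p(2)| = 18; equality at z=2: no.


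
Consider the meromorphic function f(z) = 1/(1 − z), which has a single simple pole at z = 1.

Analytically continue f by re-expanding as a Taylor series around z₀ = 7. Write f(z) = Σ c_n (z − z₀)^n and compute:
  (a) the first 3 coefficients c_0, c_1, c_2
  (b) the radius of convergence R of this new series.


Let w = z − z₀, so z = z₀ + w.
Then 1 − z = 1 − (z₀ + w) = (1 − z₀) − w = -6 − w.
f(z) = 1/(-6 − w) = (1/(-6)) · 1/(1 − w/(-6)) = Σ_{n≥0} w^n / (-6)^(n+1).
So c_n = 1/(-6)^(n+1):
  c_0 = 1/(-6)^1 = -1/6.
  c_1 = 1/(-6)^2 = 1/36.
  c_2 = 1/(-6)^3 = -1/216.
The series is valid for |w/d| < 1, i.e. |z − z₀| < |d|.
Radius of convergence: R = |1 − z₀| = |-6| = 6 (distance from z₀ to the singularity z = 1).

c_0 = -1/6, c_1 = 1/36, c_2 = -1/216; R = 6.


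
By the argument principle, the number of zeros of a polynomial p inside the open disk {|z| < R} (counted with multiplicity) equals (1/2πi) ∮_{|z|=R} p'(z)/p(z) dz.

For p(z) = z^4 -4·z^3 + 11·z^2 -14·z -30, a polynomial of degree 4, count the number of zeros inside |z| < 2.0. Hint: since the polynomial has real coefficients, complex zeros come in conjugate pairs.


The zeros of p are: (1 + 3i), (1 - 3i), 3, -1.
Their magnitudes are: 3.162, 3.162, 3, 1.
Zeros with |z| < R = 2.0: -1.
Count = 1.
By the argument principle, (1/2πi) ∮_{|z|=R} p'(z)/p(z) dz equals exactly this count.

Number of zeros inside |z| < 2.0: 1.
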